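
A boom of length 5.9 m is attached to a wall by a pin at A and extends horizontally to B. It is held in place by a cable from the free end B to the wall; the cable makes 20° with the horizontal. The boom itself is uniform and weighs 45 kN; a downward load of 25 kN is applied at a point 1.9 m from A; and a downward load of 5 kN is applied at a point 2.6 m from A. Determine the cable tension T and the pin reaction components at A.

T = 95.77 kN, A_x = 89.99 kN, A_y = 42.25 kN

ΣM about A: T·sin20°·5.9 − 45·2.95 − 25·1.9 − 5·2.6 = 0 → T = 193.25/(5.9·0.34202) = 95.767 ≈ 95.77 kN.
ΣF_x = 0: A_x − T·cos20° = 0 → A_x = 95.767 × 0.939693 = 89.99 kN.
ΣF_y = 0: A_y + T·sin20° − 45 − 25 − 5 = 0 → A_y = 75 − 95.767 × 0.34202 = 42.25 kN.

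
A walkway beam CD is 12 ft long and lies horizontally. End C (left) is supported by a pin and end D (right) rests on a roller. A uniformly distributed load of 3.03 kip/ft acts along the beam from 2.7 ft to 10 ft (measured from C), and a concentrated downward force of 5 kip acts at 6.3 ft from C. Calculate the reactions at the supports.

C_x = 0, C_y = 12.79 kip, D_y = 14.33 kip

Resultant of the distributed load: 3.03 × 7.3 = 22.119 kip at 6.35 ft from C.
ΣM about C: D_y·12 − (3.03·7.3)·6.35 − 5·6.3 = 0 → D_y = 171.95565/12 = 14.3296 ≈ 14.33 kip.
ΣF_y = 0: C_y + 14.3296 − 3.03·7.3 − 5 = 0 → C_y = 12.79 kip.
ΣF_x = 0: no horizontal applied forces, so C_x = 0.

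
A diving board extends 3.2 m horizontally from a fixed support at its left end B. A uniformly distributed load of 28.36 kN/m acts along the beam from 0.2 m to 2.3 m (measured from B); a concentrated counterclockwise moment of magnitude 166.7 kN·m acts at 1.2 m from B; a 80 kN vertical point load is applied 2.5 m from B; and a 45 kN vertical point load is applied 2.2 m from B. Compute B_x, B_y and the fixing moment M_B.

B_x = 0, B_y = 184.6 kN, M_B = 206.7 kN·m

Resultant of the distributed load: 28.36 × 2.1 = 59.556 kN at 1.25 m from B.
ΣF_x = 0: B_x = 0.
ΣF_y = 0: B_y − 28.36·2.1 − 80 − 45 = 0 → B_y = 184.6 kN.
ΣM about B: M_B − (28.36·2.1)·1.25 + 166.7 − 80·2.5 − 45·2.2 = 0 → M_B = 206.7 kN·m.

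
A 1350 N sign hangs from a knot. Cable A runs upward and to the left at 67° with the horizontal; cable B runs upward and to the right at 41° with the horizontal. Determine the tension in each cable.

ΣF_x = 0: −T_A·cos67° + T_B·cos41° = 0 → T_B = 0.517724·T_A.
ΣF_y = 0: T_A·sin67° + T_B·sin41° = 1350.
Substitute: T_A·(0.920505 + 0.517724·0.656059) = 1350 → T_A = 1071.29 ≈ 1071 N.
Then T_B = 0.517724 × 1071.29 = 554.6 N.

T_A = 1071 N, T_B = 554.6 N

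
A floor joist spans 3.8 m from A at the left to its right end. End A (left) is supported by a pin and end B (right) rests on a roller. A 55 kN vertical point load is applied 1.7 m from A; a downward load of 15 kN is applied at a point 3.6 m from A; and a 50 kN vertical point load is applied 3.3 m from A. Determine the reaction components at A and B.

Taking moments about A: B_y·3.8 − 55·1.7 − 15·3.6 − 50·3.3 = 0 → B_y = 312.5/3.8 = 82.2368 ≈ 82.24 kN.
ΣF_y = 0: A_y + 82.2368 − 55 − 15 − 50 = 0 → A_y = 37.76 kN.
ΣF_x = 0: no horizontal applied forces, so A_x = 0.

A_x = 0, A_y = 37.76 kN, B_y = 82.24 kN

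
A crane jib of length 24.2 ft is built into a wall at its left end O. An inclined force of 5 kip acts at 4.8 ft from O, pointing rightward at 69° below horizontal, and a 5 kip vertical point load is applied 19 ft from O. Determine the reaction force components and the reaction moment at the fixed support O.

O_x = -1.792 kip, O_y = 9.668 kip, M_O = 117.4 kip·ft

ΣF_x = 0: O_x + 5·cos69° = 0 → O_x = -1.792 kip.
ΣF_y = 0: O_y − 5·sin69° − 5 = 0 → O_y = 9.668 kip.
ΣM about O: M_O − 5·sin69°·4.8 − 5·19 = 0 → M_O = 117.4 kip·ft.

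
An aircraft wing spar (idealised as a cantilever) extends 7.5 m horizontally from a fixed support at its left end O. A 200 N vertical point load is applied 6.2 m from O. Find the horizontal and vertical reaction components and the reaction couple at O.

O_x = 0, O_y = 200.0 N, M_O = 1240 N·m

ΣF_x = 0: O_x = 0.
ΣF_y = 0: O_y − 200 = 0 → O_y = 200.0 N.
ΣM about O: M_O − 200·6.2 = 0 → M_O = 1240 N·m.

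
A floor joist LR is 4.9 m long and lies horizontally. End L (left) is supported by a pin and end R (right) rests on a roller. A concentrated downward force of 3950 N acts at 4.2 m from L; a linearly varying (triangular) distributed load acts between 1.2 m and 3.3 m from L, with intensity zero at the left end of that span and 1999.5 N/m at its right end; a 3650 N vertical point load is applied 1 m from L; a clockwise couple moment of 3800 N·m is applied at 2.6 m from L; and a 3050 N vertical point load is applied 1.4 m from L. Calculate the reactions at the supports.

L_x = 0, L_y = 5858 N, R_y = 6892 N

Resultant of the triangular load: ½ × 1999.5 × 2.1 = 2099.475 N, acting at 2.6 m from L (one-third of the span from the peak).
Taking moments about L: R_y·4.9 − 3950·4.2 − (½·1999.5·2.1)·2.6 − 3650·1 − 3800 − 3050·1.4 = 0 → R_y = 33768.635/4.9 = 6891.56 ≈ 6892 N.
ΣF_y = 0: L_y + 6891.56 − 3950 − ½·1999.5·2.1 − 3650 − 3050 = 0 → L_y = 5858 N.
ΣF_x = 0: no horizontal applied forces, so L_x = 0.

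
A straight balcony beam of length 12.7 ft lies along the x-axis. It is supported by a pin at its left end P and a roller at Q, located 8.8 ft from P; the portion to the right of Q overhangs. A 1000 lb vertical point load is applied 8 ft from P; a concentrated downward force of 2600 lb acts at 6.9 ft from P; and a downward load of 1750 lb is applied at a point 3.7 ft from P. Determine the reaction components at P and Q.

Moments about P: Q_y·8.8 − 1000·8 − 2600·6.9 − 1750·3.7 = 0 → Q_y = 32415/8.8 = 3683.52 ≈ 3684 lb.
ΣF_y = 0: P_y + 3683.52 − 1000 − 2600 − 1750 = 0 → P_y = 1666 lb.
ΣF_x = 0: no horizontal applied forces, so P_x = 0.

P_x = 0, P_y = 1666 lb, Q_y = 3684 lb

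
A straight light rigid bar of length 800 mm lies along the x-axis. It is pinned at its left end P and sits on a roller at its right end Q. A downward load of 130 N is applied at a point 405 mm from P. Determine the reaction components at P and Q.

P_x = 0, P_y = 64.19 N, Q_y = 65.81 N

Moments about P: Q_y·800 − 130·405 = 0 → Q_y = 52650/800 = 65.8125 ≈ 65.81 N.
ΣF_y = 0: P_y + 65.8125 − 130 = 0 → P_y = 64.19 N.
ΣF_x = 0: no horizontal applied forces, so P_x = 0.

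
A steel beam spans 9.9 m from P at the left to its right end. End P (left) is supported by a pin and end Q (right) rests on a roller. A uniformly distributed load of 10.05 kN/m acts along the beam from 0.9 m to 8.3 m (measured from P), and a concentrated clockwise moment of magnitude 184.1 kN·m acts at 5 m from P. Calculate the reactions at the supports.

P_x = 0, P_y = 21.22 kN, Q_y = 53.15 kN

Resultant of the distributed load: 10.05 × 7.4 = 74.37 kN at 4.6 m from P.
Moments about P: Q_y·9.9 − (10.05·7.4)·4.6 − 184.1 = 0 → Q_y = 526.202/9.9 = 53.1517 ≈ 53.15 kN.
ΣF_y = 0: P_y + 53.1517 − 10.05·7.4 = 0 → P_y = 21.22 kN.
ΣF_x = 0: no horizontal applied forces, so P_x = 0.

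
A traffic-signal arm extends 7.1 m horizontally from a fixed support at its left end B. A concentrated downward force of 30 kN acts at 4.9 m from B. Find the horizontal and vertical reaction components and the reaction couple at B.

ΣF_x = 0: B_x = 0.
ΣF_y = 0: B_y − 30 = 0 → B_y = 30.00 kN.
ΣM about B: M_B − 30·4.9 = 0 → M_B = 147.0 kN·m.

B_x = 0, B_y = 30.00 kN, M_B = 147.0 kN·m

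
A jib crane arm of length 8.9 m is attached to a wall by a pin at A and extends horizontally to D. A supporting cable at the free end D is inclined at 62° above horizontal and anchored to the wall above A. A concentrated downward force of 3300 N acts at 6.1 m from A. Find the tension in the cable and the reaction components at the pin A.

T = 2562 N, A_x = 1203 N, A_y = 1038 N

ΣM about A: T·sin62°·8.9 − 3300·6.1 = 0 → T = 20130/(8.9·0.882948) = 2561.64 ≈ 2562 N.
ΣF_x = 0: A_x − T·cos62° = 0 → A_x = 2561.64 × 0.469472 = 1203 N.
ΣF_y = 0: A_y + T·sin62° − 3300 = 0 → A_y = 3300 − 2561.64 × 0.882948 = 1038 N.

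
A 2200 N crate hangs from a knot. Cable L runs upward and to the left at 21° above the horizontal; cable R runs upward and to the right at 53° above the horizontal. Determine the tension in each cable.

T_L = 1377 N, T_R = 2137 N

ΣF_x = 0: −T_L·cos21° + T_R·cos53° = 0 → T_R = 1.55127·T_L.
ΣF_y = 0: T_L·sin21° + T_R·sin53° = 2200.
Substitute: T_L·(0.358368 + 1.55127·0.798636) = 2200 → T_L = 1377.35 ≈ 1377 N.
Then T_R = 1.55127 × 1377.35 = 2137 N.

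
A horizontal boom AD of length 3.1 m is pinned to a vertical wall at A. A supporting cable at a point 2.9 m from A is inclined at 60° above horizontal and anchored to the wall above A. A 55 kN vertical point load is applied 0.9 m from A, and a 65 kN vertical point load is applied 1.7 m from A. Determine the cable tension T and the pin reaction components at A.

T = 63.71 kN, A_x = 31.85 kN, A_y = 64.83 kN

ΣM about A: T·sin60°·2.9 − 55·0.9 − 65·1.7 = 0 → T = 160/(2.9·0.866025) = 63.7076 ≈ 63.71 kN.
ΣF_x = 0: A_x − T·cos60° = 0 → A_x = 63.7076 × 0.5 = 31.85 kN.
ΣF_y = 0: A_y + T·sin60° − 55 − 65 = 0 → A_y = 120 − 63.7076 × 0.866025 = 64.83 kN.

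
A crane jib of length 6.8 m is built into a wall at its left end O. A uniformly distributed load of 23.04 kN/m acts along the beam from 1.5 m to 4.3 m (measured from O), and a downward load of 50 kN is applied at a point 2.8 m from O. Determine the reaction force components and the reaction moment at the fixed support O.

Resultant of the distributed load: 23.04 × 2.8 = 64.512 kN at 2.9 m from O.
ΣF_x = 0: O_x = 0.
ΣF_y = 0: O_y − 23.04·2.8 − 50 = 0 → O_y = 114.5 kN.
ΣM about O: M_O − (23.04·2.8)·2.9 − 50·2.8 = 0 → M_O = 327.1 kN·m.

O_x = 0, O_y = 114.5 kN, M_O = 327.1 kN·m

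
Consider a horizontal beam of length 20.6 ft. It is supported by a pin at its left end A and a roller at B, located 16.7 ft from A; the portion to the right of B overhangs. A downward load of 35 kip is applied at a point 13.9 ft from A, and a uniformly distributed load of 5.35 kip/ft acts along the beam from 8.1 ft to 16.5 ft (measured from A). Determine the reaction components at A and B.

Resultant of the distributed load: 5.35 × 8.4 = 44.94 kip at 12.3 ft from A.
ΣM about A: B_y·16.7 − 35·13.9 − (5.35·8.4)·12.3 = 0 → B_y = 1039.262/16.7 = 62.2313 ≈ 62.23 kip.
ΣF_y = 0: A_y + 62.2313 − 35 − 5.35·8.4 = 0 → A_y = 17.71 kip.
ΣF_x = 0: no horizontal applied forces, so A_x = 0.

A_x = 0, A_y = 17.71 kip, B_y = 62.23 kip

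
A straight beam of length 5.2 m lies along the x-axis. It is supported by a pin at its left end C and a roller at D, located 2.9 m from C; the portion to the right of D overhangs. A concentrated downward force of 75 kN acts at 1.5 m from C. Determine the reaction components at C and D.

C_x = 0, C_y = 36.21 kN, D_y = 38.79 kN

Moments about C: D_y·2.9 − 75·1.5 = 0 → D_y = 112.5/2.9 = 38.7931 ≈ 38.79 kN.
ΣF_y = 0: C_y + 38.7931 − 75 = 0 → C_y = 36.21 kN.
ΣF_x = 0: no horizontal applied forces, so C_x = 0.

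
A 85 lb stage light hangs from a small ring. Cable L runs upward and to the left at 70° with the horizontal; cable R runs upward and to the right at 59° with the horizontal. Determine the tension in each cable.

T_L = 56.33 lb, T_R = 37.41 lb

ΣF_x = 0: −T_L·cos70° + T_R·cos59° = 0 → T_R = 0.664068·T_L.
ΣF_y = 0: T_L·sin70° + T_R·sin59° = 85.
Substitute: T_L·(0.939693 + 0.664068·0.857167) = 85 → T_L = 56.332 ≈ 56.33 lb.
Then T_R = 0.664068 × 56.332 = 37.41 lb.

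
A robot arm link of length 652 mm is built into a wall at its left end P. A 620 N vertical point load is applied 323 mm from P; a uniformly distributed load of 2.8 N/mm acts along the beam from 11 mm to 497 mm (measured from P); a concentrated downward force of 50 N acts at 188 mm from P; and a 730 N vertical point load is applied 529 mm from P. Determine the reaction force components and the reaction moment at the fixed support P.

P_x = 0, P_y = 2761 N, M_P = 941500 N·mm

Resultant of the distributed load: 2.8 × 486 = 1360.8 N at 254 mm from P.
ΣF_x = 0: P_x = 0.
ΣF_y = 0: P_y − 620 − 2.8·486 − 50 − 730 = 0 → P_y = 2761 N.
ΣM about P: M_P − 620·323 − (2.8·486)·254 − 50·188 − 730·529 = 0 → M_P = 941500 N·mm.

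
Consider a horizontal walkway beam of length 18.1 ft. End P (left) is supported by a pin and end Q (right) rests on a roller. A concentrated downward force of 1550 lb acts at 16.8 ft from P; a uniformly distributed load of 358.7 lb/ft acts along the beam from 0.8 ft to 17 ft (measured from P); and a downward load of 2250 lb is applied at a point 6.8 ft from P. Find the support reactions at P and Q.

Resultant of the distributed load: 358.7 × 16.2 = 5810.94 lb at 8.9 ft from P.
ΣM about P: Q_y·18.1 − 1550·16.8 − (358.7·16.2)·8.9 − 2250·6.8 = 0 → Q_y = 93057.366/18.1 = 5141.29 ≈ 5141 lb.
ΣF_y = 0: P_y + 5141.29 − 1550 − 358.7·16.2 − 2250 = 0 → P_y = 4470 lb.
ΣF_x = 0: no horizontal applied forces, so P_x = 0.

P_x = 0, P_y = 4470 lb, Q_y = 5141 lb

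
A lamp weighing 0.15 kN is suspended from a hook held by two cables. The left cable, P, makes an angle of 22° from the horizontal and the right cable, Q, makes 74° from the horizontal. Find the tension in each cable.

T_P = 0.04157 kN, T_Q = 0.1398 kN

ΣF_x = 0: −T_P·cos22° + T_Q·cos74° = 0 → T_Q = 3.36378·T_P.
ΣF_y = 0: T_P·sin22° + T_Q·sin74° = 0.15.
Substitute: T_P·(0.374607 + 3.36378·0.961262) = 0.15 → T_P = 0.0415733 ≈ 0.04157 kN.
Then T_Q = 3.36378 × 0.0415733 = 0.1398 kN.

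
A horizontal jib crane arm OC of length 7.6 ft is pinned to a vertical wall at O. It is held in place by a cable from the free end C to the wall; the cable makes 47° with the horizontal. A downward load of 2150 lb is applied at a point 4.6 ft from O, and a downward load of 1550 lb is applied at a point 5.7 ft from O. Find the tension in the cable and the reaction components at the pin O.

T = 3369 lb, O_x = 2298 lb, O_y = 1236 lb

ΣM about O: T·sin47°·7.6 − 2150·4.6 − 1550·5.7 = 0 → T = 18725/(7.6·0.731354) = 3368.84 ≈ 3369 lb.
ΣF_x = 0: O_x − T·cos47° = 0 → O_x = 3368.84 × 0.681998 = 2298 lb.
ΣF_y = 0: O_y + T·sin47° − 2150 − 1550 = 0 → O_y = 3700 − 3368.84 × 0.731354 = 1236 lb.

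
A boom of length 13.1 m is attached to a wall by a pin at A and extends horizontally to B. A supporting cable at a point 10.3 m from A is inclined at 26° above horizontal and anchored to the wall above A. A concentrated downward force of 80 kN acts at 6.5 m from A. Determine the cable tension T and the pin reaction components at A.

T = 115.2 kN, A_x = 103.5 kN, A_y = 29.51 kN

ΣM about A: T·sin26°·10.3 − 80·6.5 = 0 → T = 520/(10.3·0.438371) = 115.166 ≈ 115.2 kN.
ΣF_x = 0: A_x − T·cos26° = 0 → A_x = 115.166 × 0.898794 = 103.5 kN.
ΣF_y = 0: A_y + T·sin26° − 80 = 0 → A_y = 80 − 115.166 × 0.438371 = 29.51 kN.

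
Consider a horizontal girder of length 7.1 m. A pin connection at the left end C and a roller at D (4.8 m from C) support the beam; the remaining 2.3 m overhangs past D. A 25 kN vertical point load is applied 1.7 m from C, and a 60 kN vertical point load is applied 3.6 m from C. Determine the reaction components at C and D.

ΣM about C: D_y·4.8 − 25·1.7 − 60·3.6 = 0 → D_y = 258.5/4.8 = 53.8542 ≈ 53.85 kN.
ΣF_y = 0: C_y + 53.8542 − 25 − 60 = 0 → C_y = 31.15 kN.
ΣF_x = 0: no horizontal applied forces, so C_x = 0.

C_x = 0, C_y = 31.15 kN, D_y = 53.85 kN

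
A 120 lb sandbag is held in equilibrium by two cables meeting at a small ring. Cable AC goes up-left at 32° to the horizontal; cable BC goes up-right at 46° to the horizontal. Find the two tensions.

T_AC = 85.22 lb, T_BC = 104.0 lb

ΣF_x = 0: −T_AC·cos32° + T_BC·cos46° = 0 → T_BC = 1.22081·T_AC.
ΣF_y = 0: T_AC·sin32° + T_BC·sin46° = 120.
Substitute: T_AC·(0.529919 + 1.22081·0.71934) = 120 → T_AC = 85.2214 ≈ 85.22 lb.
Then T_BC = 1.22081 × 85.2214 = 104.0 lb.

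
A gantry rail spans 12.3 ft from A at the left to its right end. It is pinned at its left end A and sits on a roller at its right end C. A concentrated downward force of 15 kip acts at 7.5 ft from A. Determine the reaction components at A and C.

A_x = 0, A_y = 5.854 kip, C_y = 9.146 kip

Moments about A: C_y·12.3 − 15·7.5 = 0 → C_y = 112.5/12.3 = 9.14634 ≈ 9.146 kip.
ΣF_y = 0: A_y + 9.14634 − 15 = 0 → A_y = 5.854 kip.
ΣF_x = 0: no horizontal applied forces, so A_x = 0.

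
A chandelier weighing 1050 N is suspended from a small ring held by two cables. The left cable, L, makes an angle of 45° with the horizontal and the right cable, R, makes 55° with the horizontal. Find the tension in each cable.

T_L = 611.5 N, T_R = 753.9 N

ΣF_x = 0: −T_L·cos45° + T_R·cos55° = 0 → T_R = 1.2328·T_L.
ΣF_y = 0: T_L·sin45° + T_R·sin55° = 1050.
Substitute: T_L·(0.707107 + 1.2328·0.819152) = 1050 → T_L = 611.547 ≈ 611.5 N.
Then T_R = 1.2328 × 611.547 = 753.9 N.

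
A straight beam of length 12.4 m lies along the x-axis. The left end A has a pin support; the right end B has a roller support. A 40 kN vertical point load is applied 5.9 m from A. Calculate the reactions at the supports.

A_x = 0, A_y = 20.97 kN, B_y = 19.03 kN

Moments about A: B_y·12.4 − 40·5.9 = 0 → B_y = 236/12.4 = 19.0323 ≈ 19.03 kN.
ΣF_y = 0: A_y + 19.0323 − 40 = 0 → A_y = 20.97 kN.
ΣF_x = 0: no horizontal applied forces, so A_x = 0.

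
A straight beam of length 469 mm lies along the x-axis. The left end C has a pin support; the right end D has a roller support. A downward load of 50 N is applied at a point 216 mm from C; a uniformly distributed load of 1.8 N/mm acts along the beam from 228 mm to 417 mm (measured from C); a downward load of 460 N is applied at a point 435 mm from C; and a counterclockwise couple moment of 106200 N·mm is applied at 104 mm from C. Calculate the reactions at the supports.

C_x = 0, C_y = 393.0 N, D_y = 457.2 N

Resultant of the distributed load: 1.8 × 189 = 340.2 N at 322.5 mm from C.
Moments about C: D_y·469 − 50·216 − (1.8·189)·322.5 − 460·435 + 106200 = 0 → D_y = 214414.5/469 = 457.174 ≈ 457.2 N.
ΣF_y = 0: C_y + 457.174 − 50 − 1.8·189 − 460 = 0 → C_y = 393.0 N.
ΣF_x = 0: no horizontal applied forces, so C_x = 0.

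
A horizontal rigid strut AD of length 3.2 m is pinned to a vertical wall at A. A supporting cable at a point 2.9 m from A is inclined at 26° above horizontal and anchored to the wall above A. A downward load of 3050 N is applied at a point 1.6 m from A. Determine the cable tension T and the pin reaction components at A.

ΣM about A: T·sin26°·2.9 − 3050·1.6 = 0 → T = 4880/(2.9·0.438371) = 3838.66 ≈ 3839 N.
ΣF_x = 0: A_x − T·cos26° = 0 → A_x = 3838.66 × 0.898794 = 3450 N.
ΣF_y = 0: A_y + T·sin26° − 3050 = 0 → A_y = 3050 − 3838.66 × 0.438371 = 1367 N.

T = 3839 N, A_x = 3450 N, A_y = 1367 N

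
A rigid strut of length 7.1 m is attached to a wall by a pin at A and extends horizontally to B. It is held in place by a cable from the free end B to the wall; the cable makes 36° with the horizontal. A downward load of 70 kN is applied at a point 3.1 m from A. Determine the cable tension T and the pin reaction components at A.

T = 52.00 kN, A_x = 42.07 kN, A_y = 39.44 kN

ΣM about A: T·sin36°·7.1 − 70·3.1 = 0 → T = 217/(7.1·0.587785) = 51.9976 ≈ 52.00 kN.
ΣF_x = 0: A_x − T·cos36° = 0 → A_x = 51.9976 × 0.809017 = 42.07 kN.
ΣF_y = 0: A_y + T·sin36° − 70 = 0 → A_y = 70 − 51.9976 × 0.587785 = 39.44 kN.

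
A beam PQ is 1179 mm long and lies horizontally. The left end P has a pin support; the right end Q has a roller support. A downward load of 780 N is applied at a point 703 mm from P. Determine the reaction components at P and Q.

ΣM about P: Q_y·1179 − 780·703 = 0 → Q_y = 548340/1179 = 465.089 ≈ 465.1 N.
ΣF_y = 0: P_y + 465.089 − 780 = 0 → P_y = 314.9 N.
ΣF_x = 0: no horizontal applied forces, so P_x = 0.

P_x = 0, P_y = 314.9 N, Q_y = 465.1 N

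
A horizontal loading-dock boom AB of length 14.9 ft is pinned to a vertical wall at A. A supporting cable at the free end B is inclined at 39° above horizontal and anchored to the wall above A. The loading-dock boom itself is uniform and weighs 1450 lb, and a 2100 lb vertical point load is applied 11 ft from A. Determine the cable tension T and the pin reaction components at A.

ΣM about A: T·sin39°·14.9 − 1450·7.45 − 2100·11 = 0 → T = 33902.5/(14.9·0.62932) = 3615.55 ≈ 3616 lb.
ΣF_x = 0: A_x − T·cos39° = 0 → A_x = 3615.55 × 0.777146 = 2810 lb.
ΣF_y = 0: A_y + T·sin39° − 1450 − 2100 = 0 → A_y = 3550 − 3615.55 × 0.62932 = 1275 lb.

T = 3616 lb, A_x = 2810 lb, A_y = 1275 lb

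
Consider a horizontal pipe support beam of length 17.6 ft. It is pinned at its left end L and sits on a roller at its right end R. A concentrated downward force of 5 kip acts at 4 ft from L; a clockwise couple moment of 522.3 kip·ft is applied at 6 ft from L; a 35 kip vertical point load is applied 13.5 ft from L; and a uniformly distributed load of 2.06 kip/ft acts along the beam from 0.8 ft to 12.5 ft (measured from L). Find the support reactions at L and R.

L_x = 0, L_y = -2.664 kip, R_y = 66.77 kip

Resultant of the distributed load: 2.06 × 11.7 = 24.102 kip at 6.65 ft from L.
Moments about L: R_y·17.6 − 5·4 − 522.3 − 35·13.5 − (2.06·11.7)·6.65 = 0 → R_y = 1175.0783/17.6 = 66.7658 ≈ 66.77 kip.
ΣF_y = 0: L_y + 66.7658 − 5 − 35 − 2.06·11.7 = 0 → L_y = -2.664 kip.
ΣF_x = 0: no horizontal applied forces, so L_x = 0.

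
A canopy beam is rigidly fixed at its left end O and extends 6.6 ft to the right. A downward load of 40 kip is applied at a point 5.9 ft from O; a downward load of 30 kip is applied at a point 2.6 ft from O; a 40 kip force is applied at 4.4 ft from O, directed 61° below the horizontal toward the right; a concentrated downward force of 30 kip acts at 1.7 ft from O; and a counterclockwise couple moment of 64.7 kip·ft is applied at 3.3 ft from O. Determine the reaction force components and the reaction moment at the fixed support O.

ΣF_x = 0: O_x + 40·cos61° = 0 → O_x = -19.39 kip.
ΣF_y = 0: O_y − 40 − 30 − 40·sin61° − 30 = 0 → O_y = 135.0 kip.
ΣM about O: M_O − 40·5.9 − 30·2.6 − 40·sin61°·4.4 − 30·1.7 + 64.7 = 0 → M_O = 454.2 kip·ft.

O_x = -19.39 kip, O_y = 135.0 kip, M_O = 454.2 kip·ft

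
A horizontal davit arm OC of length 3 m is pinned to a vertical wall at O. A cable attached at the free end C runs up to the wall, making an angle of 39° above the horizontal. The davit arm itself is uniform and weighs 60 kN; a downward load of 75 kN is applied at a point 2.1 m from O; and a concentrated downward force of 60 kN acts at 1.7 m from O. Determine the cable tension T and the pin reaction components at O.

T = 185.1 kN, O_x = 143.9 kN, O_y = 78.50 kN

ΣM about O: T·sin39°·3 − 60·1.5 − 75·2.1 − 60·1.7 = 0 → T = 349.5/(3·0.62932) = 185.12 ≈ 185.1 kN.
ΣF_x = 0: O_x − T·cos39° = 0 → O_x = 185.12 × 0.777146 = 143.9 kN.
ΣF_y = 0: O_y + T·sin39° − 60 − 75 − 60 = 0 → O_y = 195 − 185.12 × 0.62932 = 78.50 kN.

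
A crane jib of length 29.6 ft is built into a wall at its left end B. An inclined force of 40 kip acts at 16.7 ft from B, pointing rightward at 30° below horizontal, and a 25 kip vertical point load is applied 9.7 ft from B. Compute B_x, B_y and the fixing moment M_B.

ΣF_x = 0: B_x + 40·cos30° = 0 → B_x = -34.64 kip.
ΣF_y = 0: B_y − 40·sin30° − 25 = 0 → B_y = 45.00 kip.
ΣM about B: M_B − 40·sin30°·16.7 − 25·9.7 = 0 → M_B = 576.5 kip·ft.

B_x = -34.64 kip, B_y = 45.00 kip, M_B = 576.5 kip·ft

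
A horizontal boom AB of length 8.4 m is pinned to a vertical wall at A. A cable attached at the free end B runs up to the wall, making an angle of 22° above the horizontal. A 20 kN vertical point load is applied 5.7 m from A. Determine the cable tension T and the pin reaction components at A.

T = 36.23 kN, A_x = 33.59 kN, A_y = 6.429 kN

ΣM about A: T·sin22°·8.4 − 20·5.7 = 0 → T = 114/(8.4·0.374607) = 36.2284 ≈ 36.23 kN.
ΣF_x = 0: A_x − T·cos22° = 0 → A_x = 36.2284 × 0.927184 = 33.59 kN.
ΣF_y = 0: A_y + T·sin22° − 20 = 0 → A_y = 20 − 36.2284 × 0.374607 = 6.429 kN.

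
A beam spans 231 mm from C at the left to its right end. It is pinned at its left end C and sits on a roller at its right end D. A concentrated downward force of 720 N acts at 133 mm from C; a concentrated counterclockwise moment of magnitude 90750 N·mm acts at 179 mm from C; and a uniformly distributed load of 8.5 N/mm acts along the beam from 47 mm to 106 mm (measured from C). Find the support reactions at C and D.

C_x = 0, C_y = 1034 N, D_y = 187.8 N

Resultant of the distributed load: 8.5 × 59 = 501.5 N at 76.5 mm from C.
Moments about C: D_y·231 − 720·133 + 90750 − (8.5·59)·76.5 = 0 → D_y = 43374.75/231 = 187.769 ≈ 187.8 N.
ΣF_y = 0: C_y + 187.769 − 720 − 8.5·59 = 0 → C_y = 1034 N.
ΣF_x = 0: no horizontal applied forces, so C_x = 0.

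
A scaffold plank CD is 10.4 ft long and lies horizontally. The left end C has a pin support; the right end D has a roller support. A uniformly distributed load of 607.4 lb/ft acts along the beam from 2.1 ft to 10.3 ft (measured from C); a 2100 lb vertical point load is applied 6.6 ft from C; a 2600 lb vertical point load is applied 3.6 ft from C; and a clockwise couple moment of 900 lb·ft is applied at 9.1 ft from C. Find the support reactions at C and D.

Resultant of the distributed load: 607.4 × 8.2 = 4980.68 lb at 6.2 ft from C.
ΣM about C: D_y·10.4 − (607.4·8.2)·6.2 − 2100·6.6 − 2600·3.6 − 900 = 0 → D_y = 55000.216/10.4 = 5288.48 ≈ 5288 lb.
ΣF_y = 0: C_y + 5288.48 − 607.4·8.2 − 2100 − 2600 = 0 → C_y = 4392 lb.
ΣF_x = 0: no horizontal applied forces, so C_x = 0.

C_x = 0, C_y = 4392 lb, D_y = 5288 lb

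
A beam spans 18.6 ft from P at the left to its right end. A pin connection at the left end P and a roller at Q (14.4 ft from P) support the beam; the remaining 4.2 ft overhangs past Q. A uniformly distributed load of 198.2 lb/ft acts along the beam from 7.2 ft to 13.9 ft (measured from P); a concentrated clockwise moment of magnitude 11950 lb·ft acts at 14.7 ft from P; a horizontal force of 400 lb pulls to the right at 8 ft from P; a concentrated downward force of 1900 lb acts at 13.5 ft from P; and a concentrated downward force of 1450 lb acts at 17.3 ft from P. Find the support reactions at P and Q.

Resultant of the distributed load: 198.2 × 6.7 = 1327.94 lb at 10.55 ft from P.
ΣM about P: Q_y·14.4 − (198.2·6.7)·10.55 − 11950 − 1900·13.5 − 1450·17.3 = 0 → Q_y = 76694.767/14.4 = 5326.03 ≈ 5326 lb.
ΣF_y = 0: P_y + 5326.03 − 198.2·6.7 − 1900 − 1450 = 0 → P_y = -648.1 lb.
ΣF_x = 0: P_x + 400 = 0 → P_x = -400.0 lb.

P_x = -400.0 lb, P_y = -648.1 lb, Q_y = 5326 lb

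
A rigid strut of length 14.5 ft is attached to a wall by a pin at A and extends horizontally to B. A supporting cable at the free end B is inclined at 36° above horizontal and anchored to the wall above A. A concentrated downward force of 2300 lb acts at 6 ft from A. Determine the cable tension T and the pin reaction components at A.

T = 1619 lb, A_x = 1310 lb, A_y = 1348 lb

ΣM about A: T·sin36°·14.5 − 2300·6 = 0 → T = 13800/(14.5·0.587785) = 1619.17 ≈ 1619 lb.
ΣF_x = 0: A_x − T·cos36° = 0 → A_x = 1619.17 × 0.809017 = 1310 lb.
ΣF_y = 0: A_y + T·sin36° − 2300 = 0 → A_y = 2300 − 1619.17 × 0.587785 = 1348 lb.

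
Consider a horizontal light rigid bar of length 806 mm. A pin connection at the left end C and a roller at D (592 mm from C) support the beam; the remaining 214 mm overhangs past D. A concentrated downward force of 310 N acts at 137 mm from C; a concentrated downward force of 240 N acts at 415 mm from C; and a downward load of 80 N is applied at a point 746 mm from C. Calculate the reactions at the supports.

Taking moments about C: D_y·592 − 310·137 − 240·415 − 80·746 = 0 → D_y = 201750/592 = 340.794 ≈ 340.8 N.
ΣF_y = 0: C_y + 340.794 − 310 − 240 − 80 = 0 → C_y = 289.2 N.
ΣF_x = 0: no horizontal applied forces, so C_x = 0.

C_x = 0, C_y = 289.2 N, D_y = 340.8 N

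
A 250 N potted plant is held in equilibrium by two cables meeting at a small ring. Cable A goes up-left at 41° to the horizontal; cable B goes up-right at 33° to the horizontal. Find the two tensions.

T_A = 218.1 N, T_B = 196.3 N

ΣF_x = 0: −T_A·cos41° + T_B·cos33° = 0 → T_B = 0.899888·T_A.
ΣF_y = 0: T_A·sin41° + T_B·sin33° = 250.
Substitute: T_A·(0.656059 + 0.899888·0.544639) = 250 → T_A = 218.117 ≈ 218.1 N.
Then T_B = 0.899888 × 218.117 = 196.3 N.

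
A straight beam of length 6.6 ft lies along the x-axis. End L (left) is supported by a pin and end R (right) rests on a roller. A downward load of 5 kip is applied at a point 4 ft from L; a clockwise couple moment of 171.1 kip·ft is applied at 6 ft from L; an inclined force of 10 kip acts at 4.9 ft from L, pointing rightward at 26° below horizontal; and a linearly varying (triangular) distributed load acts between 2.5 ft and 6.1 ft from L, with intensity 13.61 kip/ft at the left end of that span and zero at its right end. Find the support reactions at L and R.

L_x = -8.988 kip, L_y = -12.06 kip, R_y = 45.94 kip

Resultant of the triangular load: ½ × 13.61 × 3.6 = 24.498 kip, acting at 3.7 ft from L (one-third of the span from the peak).
Taking moments about L: R_y·6.6 − 5·4 − 171.1 − 10·sin26°·4.9 − (½·13.61·3.6)·3.7 = 0 → R_y = 303.223/6.6 = 45.9429 ≈ 45.94 kip.
ΣF_y = 0: L_y + 45.9429 − 5 − 10·sin26° − ½·13.61·3.6 = 0 → L_y = -12.06 kip.
ΣF_x = 0: L_x + 10·cos26° = 0 → L_x = -8.988 kip.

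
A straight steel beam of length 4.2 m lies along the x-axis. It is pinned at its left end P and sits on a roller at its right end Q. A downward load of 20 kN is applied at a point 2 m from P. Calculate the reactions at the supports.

P_x = 0, P_y = 10.48 kN, Q_y = 9.524 kN

ΣM about P: Q_y·4.2 − 20·2 = 0 → Q_y = 40/4.2 = 9.52381 ≈ 9.524 kN.
ΣF_y = 0: P_y + 9.52381 − 20 = 0 → P_y = 10.48 kN.
ΣF_x = 0: no horizontal applied forces, so P_x = 0.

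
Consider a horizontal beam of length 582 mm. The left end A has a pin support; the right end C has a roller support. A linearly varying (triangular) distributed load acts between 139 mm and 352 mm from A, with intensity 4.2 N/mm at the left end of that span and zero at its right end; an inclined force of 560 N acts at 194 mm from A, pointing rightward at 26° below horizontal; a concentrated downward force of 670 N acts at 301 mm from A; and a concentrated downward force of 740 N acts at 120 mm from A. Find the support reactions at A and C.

A_x = -503.3 N, A_y = 1360 N, C_y = 742.3 N

Resultant of the triangular load: ½ × 4.2 × 213 = 447.3 N, acting at 210 mm from A (one-third of the span from the peak).
ΣM about A: C_y·582 − (½·4.2·213)·210 − 560·sin26°·194 − 670·301 − 740·120 = 0 → C_y = 432028/582 = 742.316 ≈ 742.3 N.
ΣF_y = 0: A_y + 742.316 − ½·4.2·213 − 560·sin26° − 670 − 740 = 0 → A_y = 1360 N.
ΣF_x = 0: A_x + 560·cos26° = 0 → A_x = -503.3 N.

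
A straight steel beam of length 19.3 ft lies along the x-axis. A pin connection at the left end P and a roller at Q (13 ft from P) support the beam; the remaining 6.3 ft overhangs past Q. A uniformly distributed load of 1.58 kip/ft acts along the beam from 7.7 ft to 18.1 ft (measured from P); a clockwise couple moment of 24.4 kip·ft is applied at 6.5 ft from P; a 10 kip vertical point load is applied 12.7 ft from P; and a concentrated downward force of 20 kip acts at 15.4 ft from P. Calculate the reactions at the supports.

P_x = 0, P_y = -5.212 kip, Q_y = 51.64 kip

Resultant of the distributed load: 1.58 × 10.4 = 16.432 kip at 12.9 ft from P.
Moments about P: Q_y·13 − (1.58·10.4)·12.9 − 24.4 − 10·12.7 − 20·15.4 = 0 → Q_y = 671.3728/13 = 51.6441 ≈ 51.64 kip.
ΣF_y = 0: P_y + 51.6441 − 1.58·10.4 − 10 − 20 = 0 → P_y = -5.212 kip.
ΣF_x = 0: no horizontal applied forces, so P_x = 0.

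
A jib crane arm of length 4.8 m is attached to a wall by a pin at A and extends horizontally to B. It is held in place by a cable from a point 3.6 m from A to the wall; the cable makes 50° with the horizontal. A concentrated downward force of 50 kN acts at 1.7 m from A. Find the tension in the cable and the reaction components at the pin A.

ΣM about A: T·sin50°·3.6 − 50·1.7 = 0 → T = 85/(3.6·0.766044) = 30.8221 ≈ 30.82 kN.
ΣF_x = 0: A_x − T·cos50° = 0 → A_x = 30.8221 × 0.642788 = 19.81 kN.
ΣF_y = 0: A_y + T·sin50° − 50 = 0 → A_y = 50 − 30.8221 × 0.766044 = 26.39 kN.

T = 30.82 kN, A_x = 19.81 kN, A_y = 26.39 kN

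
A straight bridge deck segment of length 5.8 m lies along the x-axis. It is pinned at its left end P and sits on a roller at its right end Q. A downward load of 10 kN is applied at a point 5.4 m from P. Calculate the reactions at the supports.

Taking moments about P: Q_y·5.8 − 10·5.4 = 0 → Q_y = 54/5.8 = 9.31034 ≈ 9.310 kN.
ΣF_y = 0: P_y + 9.31034 − 10 = 0 → P_y = 0.6897 kN.
ΣF_x = 0: no horizontal applied forces, so P_x = 0.

P_x = 0, P_y = 0.6897 kN, Q_y = 9.310 kN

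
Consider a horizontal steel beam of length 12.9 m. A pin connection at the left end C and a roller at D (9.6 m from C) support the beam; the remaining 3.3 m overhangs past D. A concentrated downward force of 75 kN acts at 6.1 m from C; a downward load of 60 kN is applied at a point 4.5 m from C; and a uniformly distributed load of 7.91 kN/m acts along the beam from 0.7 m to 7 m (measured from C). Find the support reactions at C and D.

C_x = 0, C_y = 89.07 kN, D_y = 95.77 kN

Resultant of the distributed load: 7.91 × 6.3 = 49.833 kN at 3.85 m from C.
Taking moments about C: D_y·9.6 − 75·6.1 − 60·4.5 − (7.91·6.3)·3.85 = 0 → D_y = 919.35705/9.6 = 95.7664 ≈ 95.77 kN.
ΣF_y = 0: C_y + 95.7664 − 75 − 60 − 7.91·6.3 = 0 → C_y = 89.07 kN.
ΣF_x = 0: no horizontal applied forces, so C_x = 0.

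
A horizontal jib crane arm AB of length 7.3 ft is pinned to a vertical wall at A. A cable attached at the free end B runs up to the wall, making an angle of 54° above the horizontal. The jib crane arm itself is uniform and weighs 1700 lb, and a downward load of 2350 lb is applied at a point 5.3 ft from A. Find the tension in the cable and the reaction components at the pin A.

T = 3160 lb, A_x = 1857 lb, A_y = 1494 lb

ΣM about A: T·sin54°·7.3 − 1700·3.65 − 2350·5.3 = 0 → T = 18660/(7.3·0.809017) = 3159.59 ≈ 3160 lb.
ΣF_x = 0: A_x − T·cos54° = 0 → A_x = 3159.59 × 0.587785 = 1857 lb.
ΣF_y = 0: A_y + T·sin54° − 1700 − 2350 = 0 → A_y = 4050 − 3159.59 × 0.809017 = 1494 lb.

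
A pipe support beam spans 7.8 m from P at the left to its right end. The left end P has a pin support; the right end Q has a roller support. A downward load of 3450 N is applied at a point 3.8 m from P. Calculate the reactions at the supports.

Moments about P: Q_y·7.8 − 3450·3.8 = 0 → Q_y = 13110/7.8 = 1680.77 ≈ 1681 N.
ΣF_y = 0: P_y + 1680.77 − 3450 = 0 → P_y = 1769 N.
ΣF_x = 0: no horizontal applied forces, so P_x = 0.

P_x = 0, P_y = 1769 N, Q_y = 1681 N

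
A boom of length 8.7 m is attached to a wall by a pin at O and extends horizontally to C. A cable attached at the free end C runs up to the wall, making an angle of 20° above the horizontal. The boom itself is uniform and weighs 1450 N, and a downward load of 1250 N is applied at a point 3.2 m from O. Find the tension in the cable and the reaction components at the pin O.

T = 3464 N, O_x = 3255 N, O_y = 1515 N

ΣM about O: T·sin20°·8.7 − 1450·4.35 − 1250·3.2 = 0 → T = 10307.5/(8.7·0.34202) = 3464.04 ≈ 3464 N.
ΣF_x = 0: O_x − T·cos20° = 0 → O_x = 3464.04 × 0.939693 = 3255 N.
ΣF_y = 0: O_y + T·sin20° − 1450 − 1250 = 0 → O_y = 2700 − 3464.04 × 0.34202 = 1515 N.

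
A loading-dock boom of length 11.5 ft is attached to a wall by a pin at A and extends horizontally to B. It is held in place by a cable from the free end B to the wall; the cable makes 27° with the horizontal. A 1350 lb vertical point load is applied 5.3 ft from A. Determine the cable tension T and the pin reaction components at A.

T = 1370 lb, A_x = 1221 lb, A_y = 727.8 lb

ΣM about A: T·sin27°·11.5 − 1350·5.3 = 0 → T = 7155/(11.5·0.45399) = 1370.46 ≈ 1370 lb.
ΣF_x = 0: A_x − T·cos27° = 0 → A_x = 1370.46 × 0.891007 = 1221 lb.
ΣF_y = 0: A_y + T·sin27° − 1350 = 0 → A_y = 1350 − 1370.46 × 0.45399 = 727.8 lb.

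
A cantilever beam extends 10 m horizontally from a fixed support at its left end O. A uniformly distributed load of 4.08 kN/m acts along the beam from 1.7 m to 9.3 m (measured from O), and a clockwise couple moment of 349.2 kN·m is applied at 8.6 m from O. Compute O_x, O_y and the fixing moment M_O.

Resultant of the distributed load: 4.08 × 7.6 = 31.008 kN at 5.5 m from O.
ΣF_x = 0: O_x = 0.
ΣF_y = 0: O_y − 4.08·7.6 = 0 → O_y = 31.01 kN.
ΣM about O: M_O − (4.08·7.6)·5.5 − 349.2 = 0 → M_O = 519.7 kN·m.

O_x = 0, O_y = 31.01 kN, M_O = 519.7 kN·m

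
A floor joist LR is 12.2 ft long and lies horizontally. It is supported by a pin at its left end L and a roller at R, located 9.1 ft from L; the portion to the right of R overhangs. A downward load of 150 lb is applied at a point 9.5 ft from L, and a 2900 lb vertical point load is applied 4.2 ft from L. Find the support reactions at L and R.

L_x = 0, L_y = 1555 lb, R_y = 1495 lb

Taking moments about L: R_y·9.1 − 150·9.5 − 2900·4.2 = 0 → R_y = 13605/9.1 = 1495.05 ≈ 1495 lb.
ΣF_y = 0: L_y + 1495.05 − 150 − 2900 = 0 → L_y = 1555 lb.
ΣF_x = 0: no horizontal applied forces, so L_x = 0.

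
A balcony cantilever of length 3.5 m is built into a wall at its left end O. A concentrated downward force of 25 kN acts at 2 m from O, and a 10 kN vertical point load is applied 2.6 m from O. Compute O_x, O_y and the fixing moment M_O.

O_x = 0, O_y = 35.00 kN, M_O = 76.00 kN·m

ΣF_x = 0: O_x = 0.
ΣF_y = 0: O_y − 25 − 10 = 0 → O_y = 35.00 kN.
ΣM about O: M_O − 25·2 − 10·2.6 = 0 → M_O = 76.00 kN·m.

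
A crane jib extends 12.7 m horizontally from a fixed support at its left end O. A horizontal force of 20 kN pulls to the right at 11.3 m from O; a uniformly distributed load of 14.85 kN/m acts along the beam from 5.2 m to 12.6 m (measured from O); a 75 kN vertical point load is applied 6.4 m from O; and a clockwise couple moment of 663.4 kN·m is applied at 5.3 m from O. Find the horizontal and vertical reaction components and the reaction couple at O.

Resultant of the distributed load: 14.85 × 7.4 = 109.89 kN at 8.9 m from O.
ΣF_x = 0: O_x + 20 = 0 → O_x = -20.00 kN.
ΣF_y = 0: O_y − 14.85·7.4 − 75 = 0 → O_y = 184.9 kN.
ΣM about O: M_O − (14.85·7.4)·8.9 − 75·6.4 − 663.4 = 0 → M_O = 2121 kN·m.

O_x = -20.00 kN, O_y = 184.9 kN, M_O = 2121 kN·m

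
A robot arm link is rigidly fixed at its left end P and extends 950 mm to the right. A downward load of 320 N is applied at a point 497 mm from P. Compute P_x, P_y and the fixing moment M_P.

ΣF_x = 0: P_x = 0.
ΣF_y = 0: P_y − 320 = 0 → P_y = 320.0 N.
ΣM about P: M_P − 320·497 = 0 → M_P = 159000 N·mm.

P_x = 0, P_y = 320.0 N, M_P = 159000 N·mm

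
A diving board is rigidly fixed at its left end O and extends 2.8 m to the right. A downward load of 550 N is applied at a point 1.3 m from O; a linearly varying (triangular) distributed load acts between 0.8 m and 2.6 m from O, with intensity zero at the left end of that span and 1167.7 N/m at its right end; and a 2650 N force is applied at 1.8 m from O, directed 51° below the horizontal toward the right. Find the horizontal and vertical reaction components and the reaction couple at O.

O_x = -1668 N, O_y = 3660 N, M_O = 6524 N·m

Resultant of the triangular load: ½ × 1167.7 × 1.8 = 1050.93 N, acting at 2 m from O (one-third of the span from the peak).
ΣF_x = 0: O_x + 2650·cos51° = 0 → O_x = -1668 N.
ΣF_y = 0: O_y − 550 − ½·1167.7·1.8 − 2650·sin51° = 0 → O_y = 3660 N.
ΣM about O: M_O − 550·1.3 − (½·1167.7·1.8)·2 − 2650·sin51°·1.8 = 0 → M_O = 6524 N·m.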